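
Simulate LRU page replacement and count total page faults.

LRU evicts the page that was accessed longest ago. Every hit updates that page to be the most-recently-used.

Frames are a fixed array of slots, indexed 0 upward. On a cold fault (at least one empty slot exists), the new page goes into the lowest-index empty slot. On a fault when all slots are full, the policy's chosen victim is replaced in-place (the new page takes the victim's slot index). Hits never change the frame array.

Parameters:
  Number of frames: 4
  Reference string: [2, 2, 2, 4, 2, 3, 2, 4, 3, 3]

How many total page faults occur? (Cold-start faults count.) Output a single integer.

Step 0: ref 2 → FAULT, frames=[2,-,-,-]
Step 1: ref 2 → HIT, frames=[2,-,-,-]
Step 2: ref 2 → HIT, frames=[2,-,-,-]
Step 3: ref 4 → FAULT, frames=[2,4,-,-]
Step 4: ref 2 → HIT, frames=[2,4,-,-]
Step 5: ref 3 → FAULT, frames=[2,4,3,-]
Step 6: ref 2 → HIT, frames=[2,4,3,-]
Step 7: ref 4 → HIT, frames=[2,4,3,-]
Step 8: ref 3 → HIT, frames=[2,4,3,-]
Step 9: ref 3 → HIT, frames=[2,4,3,-]
Total faults: 3

Answer: 3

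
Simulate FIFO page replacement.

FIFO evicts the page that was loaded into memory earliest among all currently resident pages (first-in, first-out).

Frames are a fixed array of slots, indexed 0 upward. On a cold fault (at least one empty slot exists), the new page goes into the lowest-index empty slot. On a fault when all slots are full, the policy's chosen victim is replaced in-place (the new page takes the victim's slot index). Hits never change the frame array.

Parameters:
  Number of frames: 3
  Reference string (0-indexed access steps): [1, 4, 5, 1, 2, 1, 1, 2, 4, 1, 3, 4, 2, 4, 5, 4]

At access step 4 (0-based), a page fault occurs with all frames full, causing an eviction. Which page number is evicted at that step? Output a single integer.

Answer: 1

Derivation:
Step 0: ref 1 -> FAULT, frames=[1,-,-]
Step 1: ref 4 -> FAULT, frames=[1,4,-]
Step 2: ref 5 -> FAULT, frames=[1,4,5]
Step 3: ref 1 -> HIT, frames=[1,4,5]
Step 4: ref 2 -> FAULT, evict 1, frames=[2,4,5]
At step 4: evicted page 1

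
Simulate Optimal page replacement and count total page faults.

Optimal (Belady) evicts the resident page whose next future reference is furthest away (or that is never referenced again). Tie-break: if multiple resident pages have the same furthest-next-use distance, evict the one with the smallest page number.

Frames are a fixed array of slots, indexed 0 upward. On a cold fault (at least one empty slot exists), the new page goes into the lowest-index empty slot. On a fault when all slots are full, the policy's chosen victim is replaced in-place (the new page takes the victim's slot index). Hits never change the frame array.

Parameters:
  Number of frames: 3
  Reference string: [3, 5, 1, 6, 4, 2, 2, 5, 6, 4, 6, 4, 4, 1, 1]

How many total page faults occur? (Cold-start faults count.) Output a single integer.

Step 0: ref 3 → FAULT, frames=[3,-,-]
Step 1: ref 5 → FAULT, frames=[3,5,-]
Step 2: ref 1 → FAULT, frames=[3,5,1]
Step 3: ref 6 → FAULT (evict 3), frames=[6,5,1]
Step 4: ref 4 → FAULT (evict 1), frames=[6,5,4]
Step 5: ref 2 → FAULT (evict 4), frames=[6,5,2]
Step 6: ref 2 → HIT, frames=[6,5,2]
Step 7: ref 5 → HIT, frames=[6,5,2]
Step 8: ref 6 → HIT, frames=[6,5,2]
Step 9: ref 4 → FAULT (evict 2), frames=[6,5,4]
Step 10: ref 6 → HIT, frames=[6,5,4]
Step 11: ref 4 → HIT, frames=[6,5,4]
Step 12: ref 4 → HIT, frames=[6,5,4]
Step 13: ref 1 → FAULT (evict 4), frames=[6,5,1]
Step 14: ref 1 → HIT, frames=[6,5,1]
Total faults: 8

Answer: 8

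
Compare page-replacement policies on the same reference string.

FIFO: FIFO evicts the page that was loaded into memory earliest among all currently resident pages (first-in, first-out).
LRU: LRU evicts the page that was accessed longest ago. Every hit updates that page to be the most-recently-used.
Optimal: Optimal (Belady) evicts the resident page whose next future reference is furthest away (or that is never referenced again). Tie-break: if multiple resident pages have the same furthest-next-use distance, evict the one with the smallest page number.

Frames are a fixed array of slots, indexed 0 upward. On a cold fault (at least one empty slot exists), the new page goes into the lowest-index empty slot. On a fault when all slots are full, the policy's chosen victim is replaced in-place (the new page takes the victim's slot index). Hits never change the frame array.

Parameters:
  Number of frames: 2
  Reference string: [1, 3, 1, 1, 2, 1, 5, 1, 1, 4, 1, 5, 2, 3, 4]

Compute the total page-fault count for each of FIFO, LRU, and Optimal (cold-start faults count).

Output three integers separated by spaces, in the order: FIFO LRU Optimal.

Answer: 11 9 8

Derivation:
--- FIFO ---
  step 0: ref 1 -> FAULT, frames=[1,-] (faults so far: 1)
  step 1: ref 3 -> FAULT, frames=[1,3] (faults so far: 2)
  step 2: ref 1 -> HIT, frames=[1,3] (faults so far: 2)
  step 3: ref 1 -> HIT, frames=[1,3] (faults so far: 2)
  step 4: ref 2 -> FAULT, evict 1, frames=[2,3] (faults so far: 3)
  step 5: ref 1 -> FAULT, evict 3, frames=[2,1] (faults so far: 4)
  step 6: ref 5 -> FAULT, evict 2, frames=[5,1] (faults so far: 5)
  step 7: ref 1 -> HIT, frames=[5,1] (faults so far: 5)
  step 8: ref 1 -> HIT, frames=[5,1] (faults so far: 5)
  step 9: ref 4 -> FAULT, evict 1, frames=[5,4] (faults so far: 6)
  step 10: ref 1 -> FAULT, evict 5, frames=[1,4] (faults so far: 7)
  step 11: ref 5 -> FAULT, evict 4, frames=[1,5] (faults so far: 8)
  step 12: ref 2 -> FAULT, evict 1, frames=[2,5] (faults so far: 9)
  step 13: ref 3 -> FAULT, evict 5, frames=[2,3] (faults so far: 10)
  step 14: ref 4 -> FAULT, evict 2, frames=[4,3] (faults so far: 11)
  FIFO total faults: 11
--- LRU ---
  step 0: ref 1 -> FAULT, frames=[1,-] (faults so far: 1)
  step 1: ref 3 -> FAULT, frames=[1,3] (faults so far: 2)
  step 2: ref 1 -> HIT, frames=[1,3] (faults so far: 2)
  step 3: ref 1 -> HIT, frames=[1,3] (faults so far: 2)
  step 4: ref 2 -> FAULT, evict 3, frames=[1,2] (faults so far: 3)
  step 5: ref 1 -> HIT, frames=[1,2] (faults so far: 3)
  step 6: ref 5 -> FAULT, evict 2, frames=[1,5] (faults so far: 4)
  step 7: ref 1 -> HIT, frames=[1,5] (faults so far: 4)
  step 8: ref 1 -> HIT, frames=[1,5] (faults so far: 4)
  step 9: ref 4 -> FAULT, evict 5, frames=[1,4] (faults so far: 5)
  step 10: ref 1 -> HIT, frames=[1,4] (faults so far: 5)
  step 11: ref 5 -> FAULT, evict 4, frames=[1,5] (faults so far: 6)
  step 12: ref 2 -> FAULT, evict 1, frames=[2,5] (faults so far: 7)
  step 13: ref 3 -> FAULT, evict 5, frames=[2,3] (faults so far: 8)
  step 14: ref 4 -> FAULT, evict 2, frames=[4,3] (faults so far: 9)
  LRU total faults: 9
--- Optimal ---
  step 0: ref 1 -> FAULT, frames=[1,-] (faults so far: 1)
  step 1: ref 3 -> FAULT, frames=[1,3] (faults so far: 2)
  step 2: ref 1 -> HIT, frames=[1,3] (faults so far: 2)
  step 3: ref 1 -> HIT, frames=[1,3] (faults so far: 2)
  step 4: ref 2 -> FAULT, evict 3, frames=[1,2] (faults so far: 3)
  step 5: ref 1 -> HIT, frames=[1,2] (faults so far: 3)
  step 6: ref 5 -> FAULT, evict 2, frames=[1,5] (faults so far: 4)
  step 7: ref 1 -> HIT, frames=[1,5] (faults so far: 4)
  step 8: ref 1 -> HIT, frames=[1,5] (faults so far: 4)
  step 9: ref 4 -> FAULT, evict 5, frames=[1,4] (faults so far: 5)
  step 10: ref 1 -> HIT, frames=[1,4] (faults so far: 5)
  step 11: ref 5 -> FAULT, evict 1, frames=[5,4] (faults so far: 6)
  step 12: ref 2 -> FAULT, evict 5, frames=[2,4] (faults so far: 7)
  step 13: ref 3 -> FAULT, evict 2, frames=[3,4] (faults so far: 8)
  step 14: ref 4 -> HIT, frames=[3,4] (faults so far: 8)
  Optimal total faults: 8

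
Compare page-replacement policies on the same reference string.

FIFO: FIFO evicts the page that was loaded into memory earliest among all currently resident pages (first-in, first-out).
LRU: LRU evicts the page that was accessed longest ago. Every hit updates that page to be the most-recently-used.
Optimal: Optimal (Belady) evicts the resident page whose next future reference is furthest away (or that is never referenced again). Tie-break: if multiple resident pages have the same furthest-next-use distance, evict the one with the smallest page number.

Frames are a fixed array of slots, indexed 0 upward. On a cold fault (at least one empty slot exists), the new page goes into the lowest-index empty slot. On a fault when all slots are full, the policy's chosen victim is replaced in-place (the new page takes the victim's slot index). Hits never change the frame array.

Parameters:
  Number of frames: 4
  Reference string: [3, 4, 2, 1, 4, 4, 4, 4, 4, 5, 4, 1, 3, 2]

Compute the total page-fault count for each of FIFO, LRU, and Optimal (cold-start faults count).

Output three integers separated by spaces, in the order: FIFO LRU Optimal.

Answer: 6 7 6

Derivation:
--- FIFO ---
  step 0: ref 3 -> FAULT, frames=[3,-,-,-] (faults so far: 1)
  step 1: ref 4 -> FAULT, frames=[3,4,-,-] (faults so far: 2)
  step 2: ref 2 -> FAULT, frames=[3,4,2,-] (faults so far: 3)
  step 3: ref 1 -> FAULT, frames=[3,4,2,1] (faults so far: 4)
  step 4: ref 4 -> HIT, frames=[3,4,2,1] (faults so far: 4)
  step 5: ref 4 -> HIT, frames=[3,4,2,1] (faults so far: 4)
  step 6: ref 4 -> HIT, frames=[3,4,2,1] (faults so far: 4)
  step 7: ref 4 -> HIT, frames=[3,4,2,1] (faults so far: 4)
  step 8: ref 4 -> HIT, frames=[3,4,2,1] (faults so far: 4)
  step 9: ref 5 -> FAULT, evict 3, frames=[5,4,2,1] (faults so far: 5)
  step 10: ref 4 -> HIT, frames=[5,4,2,1] (faults so far: 5)
  step 11: ref 1 -> HIT, frames=[5,4,2,1] (faults so far: 5)
  step 12: ref 3 -> FAULT, evict 4, frames=[5,3,2,1] (faults so far: 6)
  step 13: ref 2 -> HIT, frames=[5,3,2,1] (faults so far: 6)
  FIFO total faults: 6
--- LRU ---
  step 0: ref 3 -> FAULT, frames=[3,-,-,-] (faults so far: 1)
  step 1: ref 4 -> FAULT, frames=[3,4,-,-] (faults so far: 2)
  step 2: ref 2 -> FAULT, frames=[3,4,2,-] (faults so far: 3)
  step 3: ref 1 -> FAULT, frames=[3,4,2,1] (faults so far: 4)
  step 4: ref 4 -> HIT, frames=[3,4,2,1] (faults so far: 4)
  step 5: ref 4 -> HIT, frames=[3,4,2,1] (faults so far: 4)
  step 6: ref 4 -> HIT, frames=[3,4,2,1] (faults so far: 4)
  step 7: ref 4 -> HIT, frames=[3,4,2,1] (faults so far: 4)
  step 8: ref 4 -> HIT, frames=[3,4,2,1] (faults so far: 4)
  step 9: ref 5 -> FAULT, evict 3, frames=[5,4,2,1] (faults so far: 5)
  step 10: ref 4 -> HIT, frames=[5,4,2,1] (faults so far: 5)
  step 11: ref 1 -> HIT, frames=[5,4,2,1] (faults so far: 5)
  step 12: ref 3 -> FAULT, evict 2, frames=[5,4,3,1] (faults so far: 6)
  step 13: ref 2 -> FAULT, evict 5, frames=[2,4,3,1] (faults so far: 7)
  LRU total faults: 7
--- Optimal ---
  step 0: ref 3 -> FAULT, frames=[3,-,-,-] (faults so far: 1)
  step 1: ref 4 -> FAULT, frames=[3,4,-,-] (faults so far: 2)
  step 2: ref 2 -> FAULT, frames=[3,4,2,-] (faults so far: 3)
  step 3: ref 1 -> FAULT, frames=[3,4,2,1] (faults so far: 4)
  step 4: ref 4 -> HIT, frames=[3,4,2,1] (faults so far: 4)
  step 5: ref 4 -> HIT, frames=[3,4,2,1] (faults so far: 4)
  step 6: ref 4 -> HIT, frames=[3,4,2,1] (faults so far: 4)
  step 7: ref 4 -> HIT, frames=[3,4,2,1] (faults so far: 4)
  step 8: ref 4 -> HIT, frames=[3,4,2,1] (faults so far: 4)
  step 9: ref 5 -> FAULT, evict 2, frames=[3,4,5,1] (faults so far: 5)
  step 10: ref 4 -> HIT, frames=[3,4,5,1] (faults so far: 5)
  step 11: ref 1 -> HIT, frames=[3,4,5,1] (faults so far: 5)
  step 12: ref 3 -> HIT, frames=[3,4,5,1] (faults so far: 5)
  step 13: ref 2 -> FAULT, evict 1, frames=[3,4,5,2] (faults so far: 6)
  Optimal total faults: 6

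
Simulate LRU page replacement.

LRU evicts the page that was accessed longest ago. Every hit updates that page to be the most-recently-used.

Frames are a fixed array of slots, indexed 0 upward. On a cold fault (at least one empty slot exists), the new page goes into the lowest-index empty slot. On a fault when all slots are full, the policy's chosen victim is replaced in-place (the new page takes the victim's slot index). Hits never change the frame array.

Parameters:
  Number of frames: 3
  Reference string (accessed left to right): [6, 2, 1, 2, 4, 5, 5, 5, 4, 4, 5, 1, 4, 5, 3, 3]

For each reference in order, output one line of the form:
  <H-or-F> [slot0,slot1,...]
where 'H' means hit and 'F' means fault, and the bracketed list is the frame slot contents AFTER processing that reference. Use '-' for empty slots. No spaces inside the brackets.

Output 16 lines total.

F [6,-,-]
F [6,2,-]
F [6,2,1]
H [6,2,1]
F [4,2,1]
F [4,2,5]
H [4,2,5]
H [4,2,5]
H [4,2,5]
H [4,2,5]
H [4,2,5]
F [4,1,5]
H [4,1,5]
H [4,1,5]
F [4,3,5]
H [4,3,5]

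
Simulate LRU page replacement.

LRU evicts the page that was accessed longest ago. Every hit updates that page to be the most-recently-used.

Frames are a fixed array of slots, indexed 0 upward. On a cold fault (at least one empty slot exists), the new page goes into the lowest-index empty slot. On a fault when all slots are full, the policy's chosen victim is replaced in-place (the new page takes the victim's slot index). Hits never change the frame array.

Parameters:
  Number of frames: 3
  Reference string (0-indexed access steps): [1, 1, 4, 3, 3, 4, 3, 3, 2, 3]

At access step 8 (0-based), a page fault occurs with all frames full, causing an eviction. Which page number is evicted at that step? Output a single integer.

Answer: 1

Derivation:
Step 0: ref 1 -> FAULT, frames=[1,-,-]
Step 1: ref 1 -> HIT, frames=[1,-,-]
Step 2: ref 4 -> FAULT, frames=[1,4,-]
Step 3: ref 3 -> FAULT, frames=[1,4,3]
Step 4: ref 3 -> HIT, frames=[1,4,3]
Step 5: ref 4 -> HIT, frames=[1,4,3]
Step 6: ref 3 -> HIT, frames=[1,4,3]
Step 7: ref 3 -> HIT, frames=[1,4,3]
Step 8: ref 2 -> FAULT, evict 1, frames=[2,4,3]
At step 8: evicted page 1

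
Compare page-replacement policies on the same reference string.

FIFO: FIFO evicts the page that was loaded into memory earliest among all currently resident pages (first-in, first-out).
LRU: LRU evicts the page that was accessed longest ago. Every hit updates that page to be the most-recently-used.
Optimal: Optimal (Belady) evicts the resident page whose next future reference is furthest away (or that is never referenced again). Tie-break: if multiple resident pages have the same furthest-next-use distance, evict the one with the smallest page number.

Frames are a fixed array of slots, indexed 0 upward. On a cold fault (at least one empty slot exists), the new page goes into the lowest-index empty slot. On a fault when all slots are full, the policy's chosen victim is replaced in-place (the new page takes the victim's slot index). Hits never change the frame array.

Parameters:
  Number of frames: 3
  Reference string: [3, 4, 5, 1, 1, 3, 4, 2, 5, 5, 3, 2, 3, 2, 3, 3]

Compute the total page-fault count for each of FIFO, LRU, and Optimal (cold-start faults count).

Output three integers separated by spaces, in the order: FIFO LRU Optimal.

--- FIFO ---
  step 0: ref 3 -> FAULT, frames=[3,-,-] (faults so far: 1)
  step 1: ref 4 -> FAULT, frames=[3,4,-] (faults so far: 2)
  step 2: ref 5 -> FAULT, frames=[3,4,5] (faults so far: 3)
  step 3: ref 1 -> FAULT, evict 3, frames=[1,4,5] (faults so far: 4)
  step 4: ref 1 -> HIT, frames=[1,4,5] (faults so far: 4)
  step 5: ref 3 -> FAULT, evict 4, frames=[1,3,5] (faults so far: 5)
  step 6: ref 4 -> FAULT, evict 5, frames=[1,3,4] (faults so far: 6)
  step 7: ref 2 -> FAULT, evict 1, frames=[2,3,4] (faults so far: 7)
  step 8: ref 5 -> FAULT, evict 3, frames=[2,5,4] (faults so far: 8)
  step 9: ref 5 -> HIT, frames=[2,5,4] (faults so far: 8)
  step 10: ref 3 -> FAULT, evict 4, frames=[2,5,3] (faults so far: 9)
  step 11: ref 2 -> HIT, frames=[2,5,3] (faults so far: 9)
  step 12: ref 3 -> HIT, frames=[2,5,3] (faults so far: 9)
  step 13: ref 2 -> HIT, frames=[2,5,3] (faults so far: 9)
  step 14: ref 3 -> HIT, frames=[2,5,3] (faults so far: 9)
  step 15: ref 3 -> HIT, frames=[2,5,3] (faults so far: 9)
  FIFO total faults: 9
--- LRU ---
  step 0: ref 3 -> FAULT, frames=[3,-,-] (faults so far: 1)
  step 1: ref 4 -> FAULT, frames=[3,4,-] (faults so far: 2)
  step 2: ref 5 -> FAULT, frames=[3,4,5] (faults so far: 3)
  step 3: ref 1 -> FAULT, evict 3, frames=[1,4,5] (faults so far: 4)
  step 4: ref 1 -> HIT, frames=[1,4,5] (faults so far: 4)
  step 5: ref 3 -> FAULT, evict 4, frames=[1,3,5] (faults so far: 5)
  step 6: ref 4 -> FAULT, evict 5, frames=[1,3,4] (faults so far: 6)
  step 7: ref 2 -> FAULT, evict 1, frames=[2,3,4] (faults so far: 7)
  step 8: ref 5 -> FAULT, evict 3, frames=[2,5,4] (faults so far: 8)
  step 9: ref 5 -> HIT, frames=[2,5,4] (faults so far: 8)
  step 10: ref 3 -> FAULT, evict 4, frames=[2,5,3] (faults so far: 9)
  step 11: ref 2 -> HIT, frames=[2,5,3] (faults so far: 9)
  step 12: ref 3 -> HIT, frames=[2,5,3] (faults so far: 9)
  step 13: ref 2 -> HIT, frames=[2,5,3] (faults so far: 9)
  step 14: ref 3 -> HIT, frames=[2,5,3] (faults so far: 9)
  step 15: ref 3 -> HIT, frames=[2,5,3] (faults so far: 9)
  LRU total faults: 9
--- Optimal ---
  step 0: ref 3 -> FAULT, frames=[3,-,-] (faults so far: 1)
  step 1: ref 4 -> FAULT, frames=[3,4,-] (faults so far: 2)
  step 2: ref 5 -> FAULT, frames=[3,4,5] (faults so far: 3)
  step 3: ref 1 -> FAULT, evict 5, frames=[3,4,1] (faults so far: 4)
  step 4: ref 1 -> HIT, frames=[3,4,1] (faults so far: 4)
  step 5: ref 3 -> HIT, frames=[3,4,1] (faults so far: 4)
  step 6: ref 4 -> HIT, frames=[3,4,1] (faults so far: 4)
  step 7: ref 2 -> FAULT, evict 1, frames=[3,4,2] (faults so far: 5)
  step 8: ref 5 -> FAULT, evict 4, frames=[3,5,2] (faults so far: 6)
  step 9: ref 5 -> HIT, frames=[3,5,2] (faults so far: 6)
  step 10: ref 3 -> HIT, frames=[3,5,2] (faults so far: 6)
  step 11: ref 2 -> HIT, frames=[3,5,2] (faults so far: 6)
  step 12: ref 3 -> HIT, frames=[3,5,2] (faults so far: 6)
  step 13: ref 2 -> HIT, frames=[3,5,2] (faults so far: 6)
  step 14: ref 3 -> HIT, frames=[3,5,2] (faults so far: 6)
  step 15: ref 3 -> HIT, frames=[3,5,2] (faults so far: 6)
  Optimal total faults: 6

Answer: 9 9 6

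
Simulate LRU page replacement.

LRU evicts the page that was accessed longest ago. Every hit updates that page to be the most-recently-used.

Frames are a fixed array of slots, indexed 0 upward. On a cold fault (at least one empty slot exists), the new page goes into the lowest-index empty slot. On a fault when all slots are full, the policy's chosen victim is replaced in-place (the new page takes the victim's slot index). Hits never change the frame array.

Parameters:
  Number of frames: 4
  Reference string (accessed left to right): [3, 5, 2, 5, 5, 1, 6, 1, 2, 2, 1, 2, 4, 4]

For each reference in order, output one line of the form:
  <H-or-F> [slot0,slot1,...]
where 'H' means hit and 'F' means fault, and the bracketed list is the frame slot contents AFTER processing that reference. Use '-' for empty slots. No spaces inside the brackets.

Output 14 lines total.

F [3,-,-,-]
F [3,5,-,-]
F [3,5,2,-]
H [3,5,2,-]
H [3,5,2,-]
F [3,5,2,1]
F [6,5,2,1]
H [6,5,2,1]
H [6,5,2,1]
H [6,5,2,1]
H [6,5,2,1]
H [6,5,2,1]
F [6,4,2,1]
H [6,4,2,1]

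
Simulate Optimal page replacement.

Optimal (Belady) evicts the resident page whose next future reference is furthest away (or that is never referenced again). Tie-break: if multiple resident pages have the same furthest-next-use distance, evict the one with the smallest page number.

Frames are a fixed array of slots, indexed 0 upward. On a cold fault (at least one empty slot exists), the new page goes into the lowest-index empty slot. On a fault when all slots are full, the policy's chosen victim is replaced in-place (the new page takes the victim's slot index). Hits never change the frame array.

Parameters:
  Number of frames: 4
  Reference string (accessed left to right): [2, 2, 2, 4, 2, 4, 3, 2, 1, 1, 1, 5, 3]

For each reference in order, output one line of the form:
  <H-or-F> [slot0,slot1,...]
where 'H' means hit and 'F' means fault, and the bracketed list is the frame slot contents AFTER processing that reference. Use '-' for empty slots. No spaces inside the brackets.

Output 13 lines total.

F [2,-,-,-]
H [2,-,-,-]
H [2,-,-,-]
F [2,4,-,-]
H [2,4,-,-]
H [2,4,-,-]
F [2,4,3,-]
H [2,4,3,-]
F [2,4,3,1]
H [2,4,3,1]
H [2,4,3,1]
F [2,4,3,5]
H [2,4,3,5]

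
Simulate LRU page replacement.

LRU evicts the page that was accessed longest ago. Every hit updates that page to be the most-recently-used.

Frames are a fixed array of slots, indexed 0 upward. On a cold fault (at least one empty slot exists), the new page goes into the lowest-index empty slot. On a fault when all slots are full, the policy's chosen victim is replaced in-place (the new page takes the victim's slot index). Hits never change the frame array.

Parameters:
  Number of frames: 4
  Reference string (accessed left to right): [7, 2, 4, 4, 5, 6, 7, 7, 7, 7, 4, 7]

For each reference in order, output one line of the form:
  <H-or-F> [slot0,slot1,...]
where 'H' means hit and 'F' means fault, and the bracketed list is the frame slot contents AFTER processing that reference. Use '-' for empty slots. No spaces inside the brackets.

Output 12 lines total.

F [7,-,-,-]
F [7,2,-,-]
F [7,2,4,-]
H [7,2,4,-]
F [7,2,4,5]
F [6,2,4,5]
F [6,7,4,5]
H [6,7,4,5]
H [6,7,4,5]
H [6,7,4,5]
H [6,7,4,5]
H [6,7,4,5]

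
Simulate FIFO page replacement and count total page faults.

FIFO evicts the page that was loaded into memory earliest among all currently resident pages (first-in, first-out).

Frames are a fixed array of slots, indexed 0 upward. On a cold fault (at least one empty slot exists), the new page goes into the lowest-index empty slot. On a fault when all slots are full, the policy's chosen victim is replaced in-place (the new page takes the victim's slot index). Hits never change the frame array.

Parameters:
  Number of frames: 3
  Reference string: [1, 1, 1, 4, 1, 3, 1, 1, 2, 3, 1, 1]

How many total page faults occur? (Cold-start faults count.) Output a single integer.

Step 0: ref 1 → FAULT, frames=[1,-,-]
Step 1: ref 1 → HIT, frames=[1,-,-]
Step 2: ref 1 → HIT, frames=[1,-,-]
Step 3: ref 4 → FAULT, frames=[1,4,-]
Step 4: ref 1 → HIT, frames=[1,4,-]
Step 5: ref 3 → FAULT, frames=[1,4,3]
Step 6: ref 1 → HIT, frames=[1,4,3]
Step 7: ref 1 → HIT, frames=[1,4,3]
Step 8: ref 2 → FAULT (evict 1), frames=[2,4,3]
Step 9: ref 3 → HIT, frames=[2,4,3]
Step 10: ref 1 → FAULT (evict 4), frames=[2,1,3]
Step 11: ref 1 → HIT, frames=[2,1,3]
Total faults: 5

Answer: 5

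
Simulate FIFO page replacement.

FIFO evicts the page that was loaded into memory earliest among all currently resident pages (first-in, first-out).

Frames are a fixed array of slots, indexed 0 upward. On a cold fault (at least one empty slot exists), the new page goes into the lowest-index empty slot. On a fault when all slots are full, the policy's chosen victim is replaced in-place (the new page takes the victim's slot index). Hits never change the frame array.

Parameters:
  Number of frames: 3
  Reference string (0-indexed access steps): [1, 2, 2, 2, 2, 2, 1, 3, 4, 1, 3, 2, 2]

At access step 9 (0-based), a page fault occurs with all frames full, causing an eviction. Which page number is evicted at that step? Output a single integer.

Step 0: ref 1 -> FAULT, frames=[1,-,-]
Step 1: ref 2 -> FAULT, frames=[1,2,-]
Step 2: ref 2 -> HIT, frames=[1,2,-]
Step 3: ref 2 -> HIT, frames=[1,2,-]
Step 4: ref 2 -> HIT, frames=[1,2,-]
Step 5: ref 2 -> HIT, frames=[1,2,-]
Step 6: ref 1 -> HIT, frames=[1,2,-]
Step 7: ref 3 -> FAULT, frames=[1,2,3]
Step 8: ref 4 -> FAULT, evict 1, frames=[4,2,3]
Step 9: ref 1 -> FAULT, evict 2, frames=[4,1,3]
At step 9: evicted page 2

Answer: 2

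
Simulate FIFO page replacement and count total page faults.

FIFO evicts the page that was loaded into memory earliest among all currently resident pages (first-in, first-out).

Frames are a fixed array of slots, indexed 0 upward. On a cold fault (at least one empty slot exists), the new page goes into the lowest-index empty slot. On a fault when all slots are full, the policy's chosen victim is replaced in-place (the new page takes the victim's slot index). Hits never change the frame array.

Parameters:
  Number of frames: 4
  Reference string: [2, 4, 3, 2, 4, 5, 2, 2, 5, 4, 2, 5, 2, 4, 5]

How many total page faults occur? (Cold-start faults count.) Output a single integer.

Answer: 4

Derivation:
Step 0: ref 2 → FAULT, frames=[2,-,-,-]
Step 1: ref 4 → FAULT, frames=[2,4,-,-]
Step 2: ref 3 → FAULT, frames=[2,4,3,-]
Step 3: ref 2 → HIT, frames=[2,4,3,-]
Step 4: ref 4 → HIT, frames=[2,4,3,-]
Step 5: ref 5 → FAULT, frames=[2,4,3,5]
Step 6: ref 2 → HIT, frames=[2,4,3,5]
Step 7: ref 2 → HIT, frames=[2,4,3,5]
Step 8: ref 5 → HIT, frames=[2,4,3,5]
Step 9: ref 4 → HIT, frames=[2,4,3,5]
Step 10: ref 2 → HIT, frames=[2,4,3,5]
Step 11: ref 5 → HIT, frames=[2,4,3,5]
Step 12: ref 2 → HIT, frames=[2,4,3,5]
Step 13: ref 4 → HIT, frames=[2,4,3,5]
Step 14: ref 5 → HIT, frames=[2,4,3,5]
Total faults: 4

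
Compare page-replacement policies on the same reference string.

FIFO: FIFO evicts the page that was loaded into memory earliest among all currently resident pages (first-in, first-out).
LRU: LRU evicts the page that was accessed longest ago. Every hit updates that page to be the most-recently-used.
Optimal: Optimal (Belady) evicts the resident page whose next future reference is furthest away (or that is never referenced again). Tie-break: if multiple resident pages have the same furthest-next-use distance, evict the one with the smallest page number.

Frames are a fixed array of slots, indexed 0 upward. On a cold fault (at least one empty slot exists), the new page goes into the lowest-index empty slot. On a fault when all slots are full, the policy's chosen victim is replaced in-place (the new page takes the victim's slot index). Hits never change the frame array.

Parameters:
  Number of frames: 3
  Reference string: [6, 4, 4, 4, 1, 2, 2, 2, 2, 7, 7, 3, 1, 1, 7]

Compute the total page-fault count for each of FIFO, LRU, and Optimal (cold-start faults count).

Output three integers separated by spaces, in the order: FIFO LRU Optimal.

--- FIFO ---
  step 0: ref 6 -> FAULT, frames=[6,-,-] (faults so far: 1)
  step 1: ref 4 -> FAULT, frames=[6,4,-] (faults so far: 2)
  step 2: ref 4 -> HIT, frames=[6,4,-] (faults so far: 2)
  step 3: ref 4 -> HIT, frames=[6,4,-] (faults so far: 2)
  step 4: ref 1 -> FAULT, frames=[6,4,1] (faults so far: 3)
  step 5: ref 2 -> FAULT, evict 6, frames=[2,4,1] (faults so far: 4)
  step 6: ref 2 -> HIT, frames=[2,4,1] (faults so far: 4)
  step 7: ref 2 -> HIT, frames=[2,4,1] (faults so far: 4)
  step 8: ref 2 -> HIT, frames=[2,4,1] (faults so far: 4)
  step 9: ref 7 -> FAULT, evict 4, frames=[2,7,1] (faults so far: 5)
  step 10: ref 7 -> HIT, frames=[2,7,1] (faults so far: 5)
  step 11: ref 3 -> FAULT, evict 1, frames=[2,7,3] (faults so far: 6)
  step 12: ref 1 -> FAULT, evict 2, frames=[1,7,3] (faults so far: 7)
  step 13: ref 1 -> HIT, frames=[1,7,3] (faults so far: 7)
  step 14: ref 7 -> HIT, frames=[1,7,3] (faults so far: 7)
  FIFO total faults: 7
--- LRU ---
  step 0: ref 6 -> FAULT, frames=[6,-,-] (faults so far: 1)
  step 1: ref 4 -> FAULT, frames=[6,4,-] (faults so far: 2)
  step 2: ref 4 -> HIT, frames=[6,4,-] (faults so far: 2)
  step 3: ref 4 -> HIT, frames=[6,4,-] (faults so far: 2)
  step 4: ref 1 -> FAULT, frames=[6,4,1] (faults so far: 3)
  step 5: ref 2 -> FAULT, evict 6, frames=[2,4,1] (faults so far: 4)
  step 6: ref 2 -> HIT, frames=[2,4,1] (faults so far: 4)
  step 7: ref 2 -> HIT, frames=[2,4,1] (faults so far: 4)
  step 8: ref 2 -> HIT, frames=[2,4,1] (faults so far: 4)
  step 9: ref 7 -> FAULT, evict 4, frames=[2,7,1] (faults so far: 5)
  step 10: ref 7 -> HIT, frames=[2,7,1] (faults so far: 5)
  step 11: ref 3 -> FAULT, evict 1, frames=[2,7,3] (faults so far: 6)
  step 12: ref 1 -> FAULT, evict 2, frames=[1,7,3] (faults so far: 7)
  step 13: ref 1 -> HIT, frames=[1,7,3] (faults so far: 7)
  step 14: ref 7 -> HIT, frames=[1,7,3] (faults so far: 7)
  LRU total faults: 7
--- Optimal ---
  step 0: ref 6 -> FAULT, frames=[6,-,-] (faults so far: 1)
  step 1: ref 4 -> FAULT, frames=[6,4,-] (faults so far: 2)
  step 2: ref 4 -> HIT, frames=[6,4,-] (faults so far: 2)
  step 3: ref 4 -> HIT, frames=[6,4,-] (faults so far: 2)
  step 4: ref 1 -> FAULT, frames=[6,4,1] (faults so far: 3)
  step 5: ref 2 -> FAULT, evict 4, frames=[6,2,1] (faults so far: 4)
  step 6: ref 2 -> HIT, frames=[6,2,1] (faults so far: 4)
  step 7: ref 2 -> HIT, frames=[6,2,1] (faults so far: 4)
  step 8: ref 2 -> HIT, frames=[6,2,1] (faults so far: 4)
  step 9: ref 7 -> FAULT, evict 2, frames=[6,7,1] (faults so far: 5)
  step 10: ref 7 -> HIT, frames=[6,7,1] (faults so far: 5)
  step 11: ref 3 -> FAULT, evict 6, frames=[3,7,1] (faults so far: 6)
  step 12: ref 1 -> HIT, frames=[3,7,1] (faults so far: 6)
  step 13: ref 1 -> HIT, frames=[3,7,1] (faults so far: 6)
  step 14: ref 7 -> HIT, frames=[3,7,1] (faults so far: 6)
  Optimal total faults: 6

Answer: 7 7 6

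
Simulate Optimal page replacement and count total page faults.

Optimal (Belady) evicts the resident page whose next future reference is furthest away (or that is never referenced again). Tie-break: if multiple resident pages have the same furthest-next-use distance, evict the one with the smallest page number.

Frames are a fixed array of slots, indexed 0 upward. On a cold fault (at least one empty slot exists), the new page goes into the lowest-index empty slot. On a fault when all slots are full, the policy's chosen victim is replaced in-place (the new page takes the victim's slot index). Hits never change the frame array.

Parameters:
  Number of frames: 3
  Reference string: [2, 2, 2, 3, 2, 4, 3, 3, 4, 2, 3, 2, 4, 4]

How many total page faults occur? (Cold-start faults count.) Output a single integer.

Step 0: ref 2 → FAULT, frames=[2,-,-]
Step 1: ref 2 → HIT, frames=[2,-,-]
Step 2: ref 2 → HIT, frames=[2,-,-]
Step 3: ref 3 → FAULT, frames=[2,3,-]
Step 4: ref 2 → HIT, frames=[2,3,-]
Step 5: ref 4 → FAULT, frames=[2,3,4]
Step 6: ref 3 → HIT, frames=[2,3,4]
Step 7: ref 3 → HIT, frames=[2,3,4]
Step 8: ref 4 → HIT, frames=[2,3,4]
Step 9: ref 2 → HIT, frames=[2,3,4]
Step 10: ref 3 → HIT, frames=[2,3,4]
Step 11: ref 2 → HIT, frames=[2,3,4]
Step 12: ref 4 → HIT, frames=[2,3,4]
Step 13: ref 4 → HIT, frames=[2,3,4]
Total faults: 3

Answer: 3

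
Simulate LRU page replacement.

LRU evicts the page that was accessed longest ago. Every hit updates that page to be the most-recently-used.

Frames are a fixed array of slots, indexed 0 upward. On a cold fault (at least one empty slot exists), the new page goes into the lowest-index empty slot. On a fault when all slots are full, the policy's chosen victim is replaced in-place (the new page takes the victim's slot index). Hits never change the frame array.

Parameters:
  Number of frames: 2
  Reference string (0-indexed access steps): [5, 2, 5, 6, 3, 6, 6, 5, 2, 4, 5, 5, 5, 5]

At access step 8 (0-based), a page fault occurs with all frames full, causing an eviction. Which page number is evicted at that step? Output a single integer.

Answer: 6

Derivation:
Step 0: ref 5 -> FAULT, frames=[5,-]
Step 1: ref 2 -> FAULT, frames=[5,2]
Step 2: ref 5 -> HIT, frames=[5,2]
Step 3: ref 6 -> FAULT, evict 2, frames=[5,6]
Step 4: ref 3 -> FAULT, evict 5, frames=[3,6]
Step 5: ref 6 -> HIT, frames=[3,6]
Step 6: ref 6 -> HIT, frames=[3,6]
Step 7: ref 5 -> FAULT, evict 3, frames=[5,6]
Step 8: ref 2 -> FAULT, evict 6, frames=[5,2]
At step 8: evicted page 6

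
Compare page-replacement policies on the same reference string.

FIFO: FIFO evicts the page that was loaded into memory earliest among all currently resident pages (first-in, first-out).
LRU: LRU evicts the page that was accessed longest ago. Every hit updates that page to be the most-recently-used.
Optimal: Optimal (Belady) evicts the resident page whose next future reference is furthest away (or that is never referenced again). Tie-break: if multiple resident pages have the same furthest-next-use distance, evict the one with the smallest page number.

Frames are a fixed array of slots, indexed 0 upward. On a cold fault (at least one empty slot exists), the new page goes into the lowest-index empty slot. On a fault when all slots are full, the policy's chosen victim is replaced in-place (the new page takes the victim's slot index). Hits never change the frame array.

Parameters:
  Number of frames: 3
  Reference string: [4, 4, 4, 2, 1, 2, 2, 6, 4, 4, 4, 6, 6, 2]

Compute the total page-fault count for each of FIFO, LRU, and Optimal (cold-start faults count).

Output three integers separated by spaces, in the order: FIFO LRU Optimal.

Answer: 6 5 4

Derivation:
--- FIFO ---
  step 0: ref 4 -> FAULT, frames=[4,-,-] (faults so far: 1)
  step 1: ref 4 -> HIT, frames=[4,-,-] (faults so far: 1)
  step 2: ref 4 -> HIT, frames=[4,-,-] (faults so far: 1)
  step 3: ref 2 -> FAULT, frames=[4,2,-] (faults so far: 2)
  step 4: ref 1 -> FAULT, frames=[4,2,1] (faults so far: 3)
  step 5: ref 2 -> HIT, frames=[4,2,1] (faults so far: 3)
  step 6: ref 2 -> HIT, frames=[4,2,1] (faults so far: 3)
  step 7: ref 6 -> FAULT, evict 4, frames=[6,2,1] (faults so far: 4)
  step 8: ref 4 -> FAULT, evict 2, frames=[6,4,1] (faults so far: 5)
  step 9: ref 4 -> HIT, frames=[6,4,1] (faults so far: 5)
  step 10: ref 4 -> HIT, frames=[6,4,1] (faults so far: 5)
  step 11: ref 6 -> HIT, frames=[6,4,1] (faults so far: 5)
  step 12: ref 6 -> HIT, frames=[6,4,1] (faults so far: 5)
  step 13: ref 2 -> FAULT, evict 1, frames=[6,4,2] (faults so far: 6)
  FIFO total faults: 6
--- LRU ---
  step 0: ref 4 -> FAULT, frames=[4,-,-] (faults so far: 1)
  step 1: ref 4 -> HIT, frames=[4,-,-] (faults so far: 1)
  step 2: ref 4 -> HIT, frames=[4,-,-] (faults so far: 1)
  step 3: ref 2 -> FAULT, frames=[4,2,-] (faults so far: 2)
  step 4: ref 1 -> FAULT, frames=[4,2,1] (faults so far: 3)
  step 5: ref 2 -> HIT, frames=[4,2,1] (faults so far: 3)
  step 6: ref 2 -> HIT, frames=[4,2,1] (faults so far: 3)
  step 7: ref 6 -> FAULT, evict 4, frames=[6,2,1] (faults so far: 4)
  step 8: ref 4 -> FAULT, evict 1, frames=[6,2,4] (faults so far: 5)
  step 9: ref 4 -> HIT, frames=[6,2,4] (faults so far: 5)
  step 10: ref 4 -> HIT, frames=[6,2,4] (faults so far: 5)
  step 11: ref 6 -> HIT, frames=[6,2,4] (faults so far: 5)
  step 12: ref 6 -> HIT, frames=[6,2,4] (faults so far: 5)
  step 13: ref 2 -> HIT, frames=[6,2,4] (faults so far: 5)
  LRU total faults: 5
--- Optimal ---
  step 0: ref 4 -> FAULT, frames=[4,-,-] (faults so far: 1)
  step 1: ref 4 -> HIT, frames=[4,-,-] (faults so far: 1)
  step 2: ref 4 -> HIT, frames=[4,-,-] (faults so far: 1)
  step 3: ref 2 -> FAULT, frames=[4,2,-] (faults so far: 2)
  step 4: ref 1 -> FAULT, frames=[4,2,1] (faults so far: 3)
  step 5: ref 2 -> HIT, frames=[4,2,1] (faults so far: 3)
  step 6: ref 2 -> HIT, frames=[4,2,1] (faults so far: 3)
  step 7: ref 6 -> FAULT, evict 1, frames=[4,2,6] (faults so far: 4)
  step 8: ref 4 -> HIT, frames=[4,2,6] (faults so far: 4)
  step 9: ref 4 -> HIT, frames=[4,2,6] (faults so far: 4)
  step 10: ref 4 -> HIT, frames=[4,2,6] (faults so far: 4)
  step 11: ref 6 -> HIT, frames=[4,2,6] (faults so far: 4)
  step 12: ref 6 -> HIT, frames=[4,2,6] (faults so far: 4)
  step 13: ref 2 -> HIT, frames=[4,2,6] (faults so far: 4)
  Optimal total faults: 4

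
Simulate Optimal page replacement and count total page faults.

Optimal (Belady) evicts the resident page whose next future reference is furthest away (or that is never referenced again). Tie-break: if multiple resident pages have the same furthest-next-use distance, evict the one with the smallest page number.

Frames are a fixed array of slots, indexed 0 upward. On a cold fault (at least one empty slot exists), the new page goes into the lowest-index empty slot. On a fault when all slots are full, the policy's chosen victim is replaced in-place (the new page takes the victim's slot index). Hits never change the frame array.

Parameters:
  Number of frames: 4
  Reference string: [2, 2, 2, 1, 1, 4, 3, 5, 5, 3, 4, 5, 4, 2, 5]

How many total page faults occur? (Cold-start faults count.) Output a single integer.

Answer: 5

Derivation:
Step 0: ref 2 → FAULT, frames=[2,-,-,-]
Step 1: ref 2 → HIT, frames=[2,-,-,-]
Step 2: ref 2 → HIT, frames=[2,-,-,-]
Step 3: ref 1 → FAULT, frames=[2,1,-,-]
Step 4: ref 1 → HIT, frames=[2,1,-,-]
Step 5: ref 4 → FAULT, frames=[2,1,4,-]
Step 6: ref 3 → FAULT, frames=[2,1,4,3]
Step 7: ref 5 → FAULT (evict 1), frames=[2,5,4,3]
Step 8: ref 5 → HIT, frames=[2,5,4,3]
Step 9: ref 3 → HIT, frames=[2,5,4,3]
Step 10: ref 4 → HIT, frames=[2,5,4,3]
Step 11: ref 5 → HIT, frames=[2,5,4,3]
Step 12: ref 4 → HIT, frames=[2,5,4,3]
Step 13: ref 2 → HIT, frames=[2,5,4,3]
Step 14: ref 5 → HIT, frames=[2,5,4,3]
Total faults: 5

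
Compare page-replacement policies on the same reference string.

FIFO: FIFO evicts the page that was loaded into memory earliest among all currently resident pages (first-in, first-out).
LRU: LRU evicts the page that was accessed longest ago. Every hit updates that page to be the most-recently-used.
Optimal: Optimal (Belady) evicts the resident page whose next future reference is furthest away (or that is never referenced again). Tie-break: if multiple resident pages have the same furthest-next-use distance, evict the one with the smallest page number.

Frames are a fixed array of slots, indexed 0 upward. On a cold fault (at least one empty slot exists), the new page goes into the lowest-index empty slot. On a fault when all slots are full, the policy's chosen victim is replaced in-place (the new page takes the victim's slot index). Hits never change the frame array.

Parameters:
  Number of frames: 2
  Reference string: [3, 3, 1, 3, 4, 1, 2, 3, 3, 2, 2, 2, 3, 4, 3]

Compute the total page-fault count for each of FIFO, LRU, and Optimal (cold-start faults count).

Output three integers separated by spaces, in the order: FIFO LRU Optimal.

--- FIFO ---
  step 0: ref 3 -> FAULT, frames=[3,-] (faults so far: 1)
  step 1: ref 3 -> HIT, frames=[3,-] (faults so far: 1)
  step 2: ref 1 -> FAULT, frames=[3,1] (faults so far: 2)
  step 3: ref 3 -> HIT, frames=[3,1] (faults so far: 2)
  step 4: ref 4 -> FAULT, evict 3, frames=[4,1] (faults so far: 3)
  step 5: ref 1 -> HIT, frames=[4,1] (faults so far: 3)
  step 6: ref 2 -> FAULT, evict 1, frames=[4,2] (faults so far: 4)
  step 7: ref 3 -> FAULT, evict 4, frames=[3,2] (faults so far: 5)
  step 8: ref 3 -> HIT, frames=[3,2] (faults so far: 5)
  step 9: ref 2 -> HIT, frames=[3,2] (faults so far: 5)
  step 10: ref 2 -> HIT, frames=[3,2] (faults so far: 5)
  step 11: ref 2 -> HIT, frames=[3,2] (faults so far: 5)
  step 12: ref 3 -> HIT, frames=[3,2] (faults so far: 5)
  step 13: ref 4 -> FAULT, evict 2, frames=[3,4] (faults so far: 6)
  step 14: ref 3 -> HIT, frames=[3,4] (faults so far: 6)
  FIFO total faults: 6
--- LRU ---
  step 0: ref 3 -> FAULT, frames=[3,-] (faults so far: 1)
  step 1: ref 3 -> HIT, frames=[3,-] (faults so far: 1)
  step 2: ref 1 -> FAULT, frames=[3,1] (faults so far: 2)
  step 3: ref 3 -> HIT, frames=[3,1] (faults so far: 2)
  step 4: ref 4 -> FAULT, evict 1, frames=[3,4] (faults so far: 3)
  step 5: ref 1 -> FAULT, evict 3, frames=[1,4] (faults so far: 4)
  step 6: ref 2 -> FAULT, evict 4, frames=[1,2] (faults so far: 5)
  step 7: ref 3 -> FAULT, evict 1, frames=[3,2] (faults so far: 6)
  step 8: ref 3 -> HIT, frames=[3,2] (faults so far: 6)
  step 9: ref 2 -> HIT, frames=[3,2] (faults so far: 6)
  step 10: ref 2 -> HIT, frames=[3,2] (faults so far: 6)
  step 11: ref 2 -> HIT, frames=[3,2] (faults so far: 6)
  step 12: ref 3 -> HIT, frames=[3,2] (faults so far: 6)
  step 13: ref 4 -> FAULT, evict 2, frames=[3,4] (faults so far: 7)
  step 14: ref 3 -> HIT, frames=[3,4] (faults so far: 7)
  LRU total faults: 7
--- Optimal ---
  step 0: ref 3 -> FAULT, frames=[3,-] (faults so far: 1)
  step 1: ref 3 -> HIT, frames=[3,-] (faults so far: 1)
  step 2: ref 1 -> FAULT, frames=[3,1] (faults so far: 2)
  step 3: ref 3 -> HIT, frames=[3,1] (faults so far: 2)
  step 4: ref 4 -> FAULT, evict 3, frames=[4,1] (faults so far: 3)
  step 5: ref 1 -> HIT, frames=[4,1] (faults so far: 3)
  step 6: ref 2 -> FAULT, evict 1, frames=[4,2] (faults so far: 4)
  step 7: ref 3 -> FAULT, evict 4, frames=[3,2] (faults so far: 5)
  step 8: ref 3 -> HIT, frames=[3,2] (faults so far: 5)
  step 9: ref 2 -> HIT, frames=[3,2] (faults so far: 5)
  step 10: ref 2 -> HIT, frames=[3,2] (faults so far: 5)
  step 11: ref 2 -> HIT, frames=[3,2] (faults so far: 5)
  step 12: ref 3 -> HIT, frames=[3,2] (faults so far: 5)
  step 13: ref 4 -> FAULT, evict 2, frames=[3,4] (faults so far: 6)
  step 14: ref 3 -> HIT, frames=[3,4] (faults so far: 6)
  Optimal total faults: 6

Answer: 6 7 6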